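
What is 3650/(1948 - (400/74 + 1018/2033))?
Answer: 137278325/73043121 ≈ 1.8794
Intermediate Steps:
3650/(1948 - (400/74 + 1018/2033)) = 3650/(1948 - (400*(1/74) + 1018*(1/2033))) = 3650/(1948 - (200/37 + 1018/2033)) = 3650/(1948 - 1*444266/75221) = 3650/(1948 - 444266/75221) = 3650/(146086242/75221) = 3650*(75221/146086242) = 137278325/73043121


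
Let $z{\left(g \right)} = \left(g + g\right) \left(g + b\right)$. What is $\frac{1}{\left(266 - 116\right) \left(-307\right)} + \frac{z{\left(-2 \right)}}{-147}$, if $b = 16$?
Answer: $\frac{40931}{107450} \approx 0.38093$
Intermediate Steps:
$z{\left(g \right)} = 2 g \left(16 + g\right)$ ($z{\left(g \right)} = \left(g + g\right) \left(g + 16\right) = 2 g \left(16 + g\right)$)
$\frac{1}{\left(266 - 116\right) \left(-307\right)} + \frac{z{\left(-2 \right)}}{-147} = \frac{1}{\left(266 - 116\right) \left(-307\right)} + \frac{2 \left(-2\right) \left(16 - 2\right)}{-147} = \frac{1}{150} \left(- \frac{1}{307}\right) + 2 \left(-2\right) 14 \left(- \frac{1}{147}\right) = \frac{1}{150} \left(- \frac{1}{307}\right) - - \frac{8}{21} = - \frac{1}{46050} + \frac{8}{21} = \frac{40931}{107450}$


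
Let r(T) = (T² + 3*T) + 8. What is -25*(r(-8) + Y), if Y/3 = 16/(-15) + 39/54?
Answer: -7045/6 ≈ -1174.2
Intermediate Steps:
Y = -31/30 (Y = 3*(16/(-15) + 39/54) = 3*(16*(-1/15) + 39*(1/54)) = 3*(-16/15 + 13/18) = 3*(-31/90) = -31/30 ≈ -1.0333)
r(T) = 8 + T² + 3*T
-25*(r(-8) + Y) = -25*((8 + (-8)² + 3*(-8)) - 31/30) = -25*((8 + 64 - 24) - 31/30) = -25*(48 - 31/30) = -25*1409/30 = -7045/6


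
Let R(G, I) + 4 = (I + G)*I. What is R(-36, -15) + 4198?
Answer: 4959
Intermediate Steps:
R(G, I) = -4 + I*(G + I) (R(G, I) = -4 + (I + G)*I = -4 + (G + I)*I = -4 + I*(G + I))
R(-36, -15) + 4198 = (-4 + (-15)² - 36*(-15)) + 4198 = (-4 + 225 + 540) + 4198 = 761 + 4198 = 4959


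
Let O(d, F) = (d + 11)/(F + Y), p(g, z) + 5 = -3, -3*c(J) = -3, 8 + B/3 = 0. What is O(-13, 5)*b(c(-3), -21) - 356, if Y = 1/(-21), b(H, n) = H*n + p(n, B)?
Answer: -17903/52 ≈ -344.29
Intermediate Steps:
B = -24 (B = -24 + 3*0 = -24 + 0 = -24)
c(J) = 1 (c(J) = -1/3*(-3) = 1)
p(g, z) = -8 (p(g, z) = -5 - 3 = -8)
b(H, n) = -8 + H*n (b(H, n) = H*n - 8 = -8 + H*n)
Y = -1/21 (Y = 1*(-1/21) = -1/21 ≈ -0.047619)
O(d, F) = (11 + d)/(-1/21 + F) (O(d, F) = (d + 11)/(F - 1/21) = (11 + d)/(-1/21 + F))
O(-13, 5)*b(c(-3), -21) - 356 = (21*(11 - 13)/(-1 + 21*5))*(-8 + 1*(-21)) - 356 = (21*(-2)/(-1 + 105))*(-8 - 21) - 356 = (21*(-2)/104)*(-29) - 356 = (21*(1/104)*(-2))*(-29) - 356 = -21/52*(-29) - 356 = 609/52 - 356 = -17903/52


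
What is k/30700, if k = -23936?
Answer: -5984/7675 ≈ -0.77967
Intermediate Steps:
k/30700 = -23936/30700 = -23936*1/30700 = -5984/7675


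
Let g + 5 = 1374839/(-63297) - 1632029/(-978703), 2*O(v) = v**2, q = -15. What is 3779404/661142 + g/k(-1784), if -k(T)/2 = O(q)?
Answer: 26852689806804267239/4607669454604798725 ≈ 5.8278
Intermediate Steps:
O(v) = v**2/2
k(T) = -225 (k(T) = -(-15)**2 = -225)
g = -1552001333159/61948963791 (g = -5 + (1374839/(-63297) - 1632029/(-978703)) = -5 + (1374839*(-1/63297) - 1632029*(-1/978703)) = -5 + (-1374839/63297 + 1632029/978703) = -5 - 1242256514204/61948963791 = -1552001333159/61948963791 ≈ -25.053)
3779404/661142 + g/k(-1784) = 3779404/661142 - 1552001333159/61948963791/(-225) = 3779404*(1/661142) - 1552001333159/61948963791*(-1/225) = 1889702/330571 + 1552001333159/13938516852975 = 26852689806804267239/4607669454604798725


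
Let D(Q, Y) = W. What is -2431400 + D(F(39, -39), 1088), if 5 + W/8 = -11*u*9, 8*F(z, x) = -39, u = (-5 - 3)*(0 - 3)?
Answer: -2450448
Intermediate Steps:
u = 24 (u = -8*(-3) = 24)
F(z, x) = -39/8 (F(z, x) = (⅛)*(-39) = -39/8)
W = -19048 (W = -40 + 8*(-11*24*9) = -40 + 8*(-264*9) = -40 + 8*(-2376) = -40 - 19008 = -19048)
D(Q, Y) = -19048
-2431400 + D(F(39, -39), 1088) = -2431400 - 19048 = -2450448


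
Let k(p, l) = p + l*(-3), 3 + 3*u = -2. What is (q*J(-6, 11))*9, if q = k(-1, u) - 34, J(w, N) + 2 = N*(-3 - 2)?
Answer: 15390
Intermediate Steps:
J(w, N) = -2 - 5*N (J(w, N) = -2 + N*(-3 - 2) = -2 + N*(-5) = -2 - 5*N)
u = -5/3 (u = -1 + (⅓)*(-2) = -1 - ⅔ = -5/3 ≈ -1.6667)
k(p, l) = p - 3*l
q = -30 (q = (-1 - 3*(-5/3)) - 34 = (-1 + 5) - 34 = 4 - 34 = -30)
(q*J(-6, 11))*9 = -30*(-2 - 5*11)*9 = -30*(-2 - 55)*9 = -30*(-57)*9 = 1710*9 = 15390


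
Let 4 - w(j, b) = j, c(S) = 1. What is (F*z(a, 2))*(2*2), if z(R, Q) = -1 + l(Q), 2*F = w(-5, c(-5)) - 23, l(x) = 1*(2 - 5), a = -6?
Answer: 112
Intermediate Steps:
l(x) = -3 (l(x) = 1*(-3) = -3)
w(j, b) = 4 - j
F = -7 (F = ((4 - 1*(-5)) - 23)/2 = ((4 + 5) - 23)/2 = (9 - 23)/2 = (½)*(-14) = -7)
z(R, Q) = -4 (z(R, Q) = -1 - 3 = -4)
(F*z(a, 2))*(2*2) = (-7*(-4))*(2*2) = 28*4 = 112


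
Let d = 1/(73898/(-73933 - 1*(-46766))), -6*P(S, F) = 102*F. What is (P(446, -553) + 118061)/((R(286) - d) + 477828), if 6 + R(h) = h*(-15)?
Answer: 9419186876/34993094903 ≈ 0.26917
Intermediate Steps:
R(h) = -6 - 15*h (R(h) = -6 + h*(-15) = -6 - 15*h)
P(S, F) = -17*F
d = -27167/73898 (d = 1/(73898/(-73933 + 46766)) = 1/(73898/(-27167)) = 1/(73898*(-1/27167)) = 1/(-73898/27167) = -27167/73898 ≈ -0.36763)
(P(446, -553) + 118061)/((R(286) - d) + 477828) = (-17*(-553) + 118061)/(((-6 - 15*286) - 1*(-27167/73898)) + 477828) = (9401 + 118061)/(((-6 - 4290) + 27167/73898) + 477828) = 127462/((-4296 + 27167/73898) + 477828) = 127462/(-317438641/73898 + 477828) = 127462/(34993094903/73898) = 127462*(73898/34993094903) = 9419186876/34993094903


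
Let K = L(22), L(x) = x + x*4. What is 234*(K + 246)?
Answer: 83304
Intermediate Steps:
L(x) = 5*x (L(x) = x + 4*x = 5*x)
K = 110 (K = 5*22 = 110)
234*(K + 246) = 234*(110 + 246) = 234*356 = 83304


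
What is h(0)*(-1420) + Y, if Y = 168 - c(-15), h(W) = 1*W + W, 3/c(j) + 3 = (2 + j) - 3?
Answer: 3195/19 ≈ 168.16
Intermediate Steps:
c(j) = 3/(-4 + j) (c(j) = 3/(-3 + ((2 + j) - 3)) = 3/(-3 + (-1 + j)) = 3/(-4 + j))
h(W) = 2*W (h(W) = W + W = 2*W)
Y = 3195/19 (Y = 168 - 3/(-4 - 15) = 168 - 3/(-19) = 168 - 3*(-1)/19 = 168 - 1*(-3/19) = 168 + 3/19 = 3195/19 ≈ 168.16)
h(0)*(-1420) + Y = (2*0)*(-1420) + 3195/19 = 0*(-1420) + 3195/19 = 0 + 3195/19 = 3195/19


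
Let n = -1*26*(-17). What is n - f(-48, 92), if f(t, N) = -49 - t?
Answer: 443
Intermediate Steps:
n = 442 (n = -26*(-17) = 442)
n - f(-48, 92) = 442 - (-49 - 1*(-48)) = 442 - (-49 + 48) = 442 - 1*(-1) = 442 + 1 = 443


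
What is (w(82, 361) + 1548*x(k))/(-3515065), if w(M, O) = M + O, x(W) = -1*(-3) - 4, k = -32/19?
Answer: 221/703013 ≈ 0.00031436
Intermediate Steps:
k = -32/19 (k = -32*1/19 = -32/19 ≈ -1.6842)
x(W) = -1 (x(W) = 3 - 4 = -1)
(w(82, 361) + 1548*x(k))/(-3515065) = ((82 + 361) + 1548*(-1))/(-3515065) = (443 - 1548)*(-1/3515065) = -1105*(-1/3515065) = 221/703013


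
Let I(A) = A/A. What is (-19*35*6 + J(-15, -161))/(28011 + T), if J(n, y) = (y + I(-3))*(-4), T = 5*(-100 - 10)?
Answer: -3350/27461 ≈ -0.12199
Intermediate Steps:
I(A) = 1
T = -550 (T = 5*(-110) = -550)
J(n, y) = -4 - 4*y (J(n, y) = (y + 1)*(-4) = (1 + y)*(-4) = -4 - 4*y)
(-19*35*6 + J(-15, -161))/(28011 + T) = (-19*35*6 + (-4 - 4*(-161)))/(28011 - 550) = (-665*6 + (-4 + 644))/27461 = (-3990 + 640)*(1/27461) = -3350*1/27461 = -3350/27461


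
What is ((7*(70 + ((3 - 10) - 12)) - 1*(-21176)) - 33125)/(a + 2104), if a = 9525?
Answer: -11592/11629 ≈ -0.99682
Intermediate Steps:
((7*(70 + ((3 - 10) - 12)) - 1*(-21176)) - 33125)/(a + 2104) = ((7*(70 + ((3 - 10) - 12)) - 1*(-21176)) - 33125)/(9525 + 2104) = ((7*(70 + (-7 - 12)) + 21176) - 33125)/11629 = ((7*(70 - 19) + 21176) - 33125)*(1/11629) = ((7*51 + 21176) - 33125)*(1/11629) = ((357 + 21176) - 33125)*(1/11629) = (21533 - 33125)*(1/11629) = -11592*1/11629 = -11592/11629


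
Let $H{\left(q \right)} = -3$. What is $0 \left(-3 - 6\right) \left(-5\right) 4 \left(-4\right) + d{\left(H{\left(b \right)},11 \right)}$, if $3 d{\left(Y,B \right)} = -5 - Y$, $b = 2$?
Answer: $- \frac{2}{3} \approx -0.66667$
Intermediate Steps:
$d{\left(Y,B \right)} = - \frac{5}{3} - \frac{Y}{3}$ ($d{\left(Y,B \right)} = \frac{-5 - Y}{3} = - \frac{5}{3} - \frac{Y}{3}$)
$0 \left(-3 - 6\right) \left(-5\right) 4 \left(-4\right) + d{\left(H{\left(b \right)},11 \right)} = 0 \left(-3 - 6\right) \left(-5\right) 4 \left(-4\right) - \frac{2}{3} = 0 \left(-9\right) \left(\left(-20\right) \left(-4\right)\right) + \left(- \frac{5}{3} + 1\right) = 0 \cdot 80 - \frac{2}{3} = 0 - \frac{2}{3} = - \frac{2}{3}$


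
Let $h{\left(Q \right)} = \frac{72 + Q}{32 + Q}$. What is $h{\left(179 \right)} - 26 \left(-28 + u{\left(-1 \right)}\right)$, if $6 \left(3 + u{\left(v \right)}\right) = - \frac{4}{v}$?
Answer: $\frac{499979}{633} \approx 789.86$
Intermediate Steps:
$u{\left(v \right)} = -3 - \frac{2}{3 v}$ ($u{\left(v \right)} = -3 + \frac{\left(-4\right) \frac{1}{v}}{6} = -3 - \frac{2}{3 v}$)
$h{\left(Q \right)} = \frac{72 + Q}{32 + Q}$
$h{\left(179 \right)} - 26 \left(-28 + u{\left(-1 \right)}\right) = \frac{72 + 179}{32 + 179} - 26 \left(-28 - \left(3 + \frac{2}{3 \left(-1\right)}\right)\right) = \frac{1}{211} \cdot 251 - 26 \left(-28 - \frac{7}{3}\right) = \frac{1}{211} \cdot 251 - 26 \left(-28 + \left(-3 + \frac{2}{3}\right)\right) = \frac{251}{211} - 26 \left(-28 - \frac{7}{3}\right) = \frac{251}{211} - 26 \left(- \frac{91}{3}\right) = \frac{251}{211} - - \frac{2366}{3} = \frac{251}{211} + \frac{2366}{3} = \frac{499979}{633}$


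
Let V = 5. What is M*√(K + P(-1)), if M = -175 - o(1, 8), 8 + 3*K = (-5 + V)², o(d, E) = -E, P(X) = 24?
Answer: -1336*√3/3 ≈ -771.34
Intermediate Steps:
K = -8/3 (K = -8/3 + (-5 + 5)²/3 = -8/3 + (⅓)*0² = -8/3 + (⅓)*0 = -8/3 + 0 = -8/3 ≈ -2.6667)
M = -167 (M = -175 - (-1)*8 = -175 - 1*(-8) = -175 + 8 = -167)
M*√(K + P(-1)) = -167*√(-8/3 + 24) = -1336*√3/3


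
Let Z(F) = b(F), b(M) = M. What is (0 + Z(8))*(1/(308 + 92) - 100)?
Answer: -39999/50 ≈ -799.98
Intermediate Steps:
Z(F) = F
(0 + Z(8))*(1/(308 + 92) - 100) = (0 + 8)*(1/(308 + 92) - 100) = 8*(1/400 - 100) = 8*(-39999/400) = -39999/50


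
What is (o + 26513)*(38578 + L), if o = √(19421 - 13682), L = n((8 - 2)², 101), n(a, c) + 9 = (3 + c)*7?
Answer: 1041881361 + 39297*√5739 ≈ 1.0449e+9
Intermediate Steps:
n(a, c) = 12 + 7*c (n(a, c) = -9 + (3 + c)*7 = -9 + (21 + 7*c) = 12 + 7*c)
L = 719 (L = 12 + 7*101 = 12 + 707 = 719)
o = √5739 ≈ 75.756
(o + 26513)*(38578 + L) = (√5739 + 26513)*(38578 + 719) = (26513 + √5739)*39297 = 1041881361 + 39297*√5739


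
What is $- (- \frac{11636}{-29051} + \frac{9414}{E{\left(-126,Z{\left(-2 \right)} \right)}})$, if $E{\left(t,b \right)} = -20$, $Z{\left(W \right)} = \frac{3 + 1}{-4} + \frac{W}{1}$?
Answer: $\frac{136626697}{290510} \approx 470.3$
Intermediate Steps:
$Z{\left(W \right)} = -1 + W$ ($Z{\left(W \right)} = 4 \left(- \frac{1}{4}\right) + W 1 = -1 + W$)
$- (- \frac{11636}{-29051} + \frac{9414}{E{\left(-126,Z{\left(-2 \right)} \right)}}) = - (- \frac{11636}{-29051} + \frac{9414}{-20}) = - (\left(-11636\right) \left(- \frac{1}{29051}\right) + 9414 \left(- \frac{1}{20}\right)) = - (\frac{11636}{29051} - \frac{4707}{10}) = \left(-1\right) \left(- \frac{136626697}{290510}\right) = \frac{136626697}{290510}$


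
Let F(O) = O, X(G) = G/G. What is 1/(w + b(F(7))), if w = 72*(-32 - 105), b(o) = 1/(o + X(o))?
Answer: -8/78911 ≈ -0.00010138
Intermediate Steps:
X(G) = 1
b(o) = 1/(1 + o) (b(o) = 1/(o + 1) = 1/(1 + o))
w = -9864 (w = 72*(-137) = -9864)
1/(w + b(F(7))) = 1/(-9864 + 1/(1 + 7)) = 1/(-9864 + 1/8) = 1/(-9864 + ⅛) = 1/(-78911/8) = -8/78911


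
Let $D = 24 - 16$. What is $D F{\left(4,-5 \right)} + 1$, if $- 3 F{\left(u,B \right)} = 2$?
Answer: $- \frac{13}{3} \approx -4.3333$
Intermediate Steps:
$D = 8$
$F{\left(u,B \right)} = - \frac{2}{3}$ ($F{\left(u,B \right)} = \left(- \frac{1}{3}\right) 2 = - \frac{2}{3}$)
$D F{\left(4,-5 \right)} + 1 = 8 \left(- \frac{2}{3}\right) + 1 = - \frac{16}{3} + 1 = - \frac{13}{3}$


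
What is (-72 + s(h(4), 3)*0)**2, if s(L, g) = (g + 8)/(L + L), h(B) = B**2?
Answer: 5184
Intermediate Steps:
s(L, g) = (8 + g)/(2*L) (s(L, g) = (8 + g)/((2*L)) = (8 + g)*(1/(2*L)) = (8 + g)/(2*L))
(-72 + s(h(4), 3)*0)**2 = (-72 + ((8 + 3)/(2*(4**2)))*0)**2 = (-72 + ((1/2)*11/16)*0)**2 = (-72 + ((1/2)*(1/16)*11)*0)**2 = (-72 + (11/32)*0)**2 = (-72 + 0)**2 = (-72)**2 = 5184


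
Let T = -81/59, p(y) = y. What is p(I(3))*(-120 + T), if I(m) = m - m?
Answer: 0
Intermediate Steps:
I(m) = 0
T = -81/59 (T = -81*1/59 = -81/59 ≈ -1.3729)
p(I(3))*(-120 + T) = 0*(-120 - 81/59) = 0*(-7161/59) = 0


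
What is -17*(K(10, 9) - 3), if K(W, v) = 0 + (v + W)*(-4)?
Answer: 1343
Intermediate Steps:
K(W, v) = -4*W - 4*v (K(W, v) = 0 + (W + v)*(-4) = 0 + (-4*W - 4*v) = -4*W - 4*v)
-17*(K(10, 9) - 3) = -17*((-4*10 - 4*9) - 3) = -17*((-40 - 36) - 3) = -17*(-76 - 3) = -17*(-79) = 1343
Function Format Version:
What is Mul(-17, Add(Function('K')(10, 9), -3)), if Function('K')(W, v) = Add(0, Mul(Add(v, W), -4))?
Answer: 1343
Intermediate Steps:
Function('K')(W, v) = Add(Mul(-4, W), Mul(-4, v)) (Function('K')(W, v) = Add(0, Mul(Add(W, v), -4)) = Add(0, Add(Mul(-4, W), Mul(-4, v))) = Add(Mul(-4, W), Mul(-4, v)))
Mul(-17, Add(Function('K')(10, 9), -3)) = Mul(-17, Add(Add(Mul(-4, 10), Mul(-4, 9)), -3)) = Mul(-17, Add(Add(-40, -36), -3)) = Mul(-17, Add(-76, -3)) = Mul(-17, -79) = 1343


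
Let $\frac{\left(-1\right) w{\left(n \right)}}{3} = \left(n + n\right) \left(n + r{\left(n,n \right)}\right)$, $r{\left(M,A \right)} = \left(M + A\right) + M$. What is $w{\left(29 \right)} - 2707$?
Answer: $-22891$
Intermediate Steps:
$r{\left(M,A \right)} = A + 2 M$ ($r{\left(M,A \right)} = \left(A + M\right) + M = A + 2 M$)
$w{\left(n \right)} = - 24 n^{2}$ ($w{\left(n \right)} = - 3 \left(n + n\right) \left(n + \left(n + 2 n\right)\right) = - 3 \cdot 2 n \left(n + 3 n\right) = - 3 \cdot 2 n 4 n = - 3 \cdot 8 n^{2} = - 24 n^{2}$)
$w{\left(29 \right)} - 2707 = - 24 \cdot 29^{2} - 2707 = \left(-24\right) 841 - 2707 = -20184 - 2707 = -22891$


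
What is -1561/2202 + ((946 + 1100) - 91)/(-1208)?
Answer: -3095299/1330008 ≈ -2.3273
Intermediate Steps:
-1561/2202 + ((946 + 1100) - 91)/(-1208) = -1561*1/2202 + (2046 - 91)*(-1/1208) = -1561/2202 + 1955*(-1/1208) = -1561/2202 - 1955/1208 = -3095299/1330008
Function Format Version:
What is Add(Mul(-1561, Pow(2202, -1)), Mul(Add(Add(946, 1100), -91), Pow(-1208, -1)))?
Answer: Rational(-3095299, 1330008) ≈ -2.3273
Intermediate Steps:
Add(Mul(-1561, Pow(2202, -1)), Mul(Add(Add(946, 1100), -91), Pow(-1208, -1))) = Add(Mul(-1561, Rational(1, 2202)), Mul(Add(2046, -91), Rational(-1, 1208))) = Add(Rational(-1561, 2202), Mul(1955, Rational(-1, 1208))) = Add(Rational(-1561, 2202), Rational(-1955, 1208)) = Rational(-3095299, 1330008)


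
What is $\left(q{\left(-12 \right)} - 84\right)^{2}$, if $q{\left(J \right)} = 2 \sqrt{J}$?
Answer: $7008 - 672 i \sqrt{3} \approx 7008.0 - 1163.9 i$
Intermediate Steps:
$\left(q{\left(-12 \right)} - 84\right)^{2} = \left(2 \sqrt{-12} - 84\right)^{2} = \left(2 \cdot 2 i \sqrt{3} - 84\right)^{2} = \left(4 i \sqrt{3} - 84\right)^{2} = \left(-84 + 4 i \sqrt{3}\right)^{2}$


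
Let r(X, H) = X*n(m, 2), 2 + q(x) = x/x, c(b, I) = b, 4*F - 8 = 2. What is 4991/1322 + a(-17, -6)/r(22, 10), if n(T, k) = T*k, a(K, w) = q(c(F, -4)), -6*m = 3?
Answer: 27781/7271 ≈ 3.8208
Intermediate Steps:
F = 5/2 (F = 2 + (1/4)*2 = 2 + 1/2 = 5/2 ≈ 2.5000)
m = -1/2 (m = -1/6*3 = -1/2 ≈ -0.50000)
q(x) = -1 (q(x) = -2 + x/x = -2 + 1 = -1)
a(K, w) = -1
r(X, H) = -X (r(X, H) = X*(-1/2*2) = X*(-1) = -X)
4991/1322 + a(-17, -6)/r(22, 10) = 4991/1322 - 1/((-1*22)) = 4991*(1/1322) - 1/(-22) = 4991/1322 - 1*(-1/22) = 4991/1322 + 1/22 = 27781/7271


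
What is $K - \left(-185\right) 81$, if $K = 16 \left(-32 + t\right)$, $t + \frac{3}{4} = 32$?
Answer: $14973$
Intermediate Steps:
$t = \frac{125}{4}$ ($t = - \frac{3}{4} + 32 = \frac{125}{4} \approx 31.25$)
$K = -12$ ($K = 16 \left(-32 + \frac{125}{4}\right) = 16 \left(- \frac{3}{4}\right) = -12$)
$K - \left(-185\right) 81 = -12 - \left(-185\right) 81 = -12 - -14985 = -12 + 14985 = 14973$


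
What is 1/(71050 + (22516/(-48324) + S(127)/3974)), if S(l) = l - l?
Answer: 12081/858349421 ≈ 1.4075e-5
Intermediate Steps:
S(l) = 0
1/(71050 + (22516/(-48324) + S(127)/3974)) = 1/(71050 + (22516/(-48324) + 0/3974)) = 1/(71050 + (22516*(-1/48324) + 0*(1/3974))) = 1/(71050 + (-5629/12081 + 0)) = 1/(71050 - 5629/12081) = 1/(858349421/12081) = 12081/858349421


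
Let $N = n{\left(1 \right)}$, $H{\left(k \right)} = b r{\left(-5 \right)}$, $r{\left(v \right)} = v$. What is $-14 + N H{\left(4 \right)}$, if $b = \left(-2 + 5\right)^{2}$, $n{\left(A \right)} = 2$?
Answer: $-104$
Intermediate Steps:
$b = 9$ ($b = 3^{2} = 9$)
$H{\left(k \right)} = -45$ ($H{\left(k \right)} = 9 \left(-5\right) = -45$)
$N = 2$
$-14 + N H{\left(4 \right)} = -14 + 2 \left(-45\right) = -14 - 90 = -104$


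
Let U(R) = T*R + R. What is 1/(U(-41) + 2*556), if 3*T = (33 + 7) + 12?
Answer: 3/1081 ≈ 0.0027752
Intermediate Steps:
T = 52/3 (T = ((33 + 7) + 12)/3 = (40 + 12)/3 = (⅓)*52 = 52/3 ≈ 17.333)
U(R) = 55*R/3 (U(R) = 52*R/3 + R = 55*R/3)
1/(U(-41) + 2*556) = 1/((55/3)*(-41) + 2*556) = 1/(-2255/3 + 1112) = 1/(1081/3) = 3/1081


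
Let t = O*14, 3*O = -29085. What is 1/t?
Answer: -1/135730 ≈ -7.3676e-6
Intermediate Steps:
O = -9695 (O = (⅓)*(-29085) = -9695)
t = -135730 (t = -9695*14 = -135730)
1/t = 1/(-135730) = -1/135730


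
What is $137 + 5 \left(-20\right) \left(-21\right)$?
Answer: $2237$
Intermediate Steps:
$137 + 5 \left(-20\right) \left(-21\right) = 137 - -2100 = 137 + 2100 = 2237$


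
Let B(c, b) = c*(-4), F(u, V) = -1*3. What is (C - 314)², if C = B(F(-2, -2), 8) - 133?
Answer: 189225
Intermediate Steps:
F(u, V) = -3
B(c, b) = -4*c
C = -121 (C = -4*(-3) - 133 = 12 - 133 = -121)
(C - 314)² = (-121 - 314)² = (-435)² = 189225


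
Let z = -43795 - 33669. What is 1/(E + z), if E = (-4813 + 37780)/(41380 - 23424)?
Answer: -17956/1390910617 ≈ -1.2910e-5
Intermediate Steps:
z = -77464
E = 32967/17956 ≈ 1.8360
1/(E + z) = 1/(32967/17956 - 77464) = 1/(-1390910617/17956) = -17956/1390910617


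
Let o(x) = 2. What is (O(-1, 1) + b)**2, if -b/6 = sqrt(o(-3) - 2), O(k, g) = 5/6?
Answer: 25/36 ≈ 0.69444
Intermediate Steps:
O(k, g) = 5/6 (O(k, g) = 5*(1/6) = 5/6)
b = 0 (b = -6*sqrt(2 - 2) = -6*sqrt(0) = -6*0 = 0)
(O(-1, 1) + b)**2 = (5/6 + 0)**2 = (5/6)**2 = 25/36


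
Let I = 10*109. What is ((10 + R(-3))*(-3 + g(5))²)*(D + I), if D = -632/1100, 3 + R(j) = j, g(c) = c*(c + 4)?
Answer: 2113921152/275 ≈ 7.6870e+6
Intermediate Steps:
g(c) = c*(4 + c)
R(j) = -3 + j
I = 1090
D = -158/275 (D = -632*1/1100 = -158/275 ≈ -0.57455)
((10 + R(-3))*(-3 + g(5))²)*(D + I) = ((10 + (-3 - 3))*(-3 + 5*(4 + 5))²)*(-158/275 + 1090) = ((10 - 6)*(-3 + 5*9)²)*(299592/275) = (4*(-3 + 45)²)*(299592/275) = (4*42²)*(299592/275) = (4*1764)*(299592/275) = 7056*(299592/275) = 2113921152/275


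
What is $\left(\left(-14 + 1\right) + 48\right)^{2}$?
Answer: $1225$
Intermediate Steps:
$\left(\left(-14 + 1\right) + 48\right)^{2} = \left(-13 + 48\right)^{2} = 35^{2} = 1225$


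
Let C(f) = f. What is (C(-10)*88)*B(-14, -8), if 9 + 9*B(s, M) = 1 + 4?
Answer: 3520/9 ≈ 391.11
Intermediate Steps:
B(s, M) = -4/9 (B(s, M) = -1 + (1 + 4)/9 = -1 + (⅑)*5 = -1 + 5/9 = -4/9)
(C(-10)*88)*B(-14, -8) = -10*88*(-4/9) = -880*(-4/9) = 3520/9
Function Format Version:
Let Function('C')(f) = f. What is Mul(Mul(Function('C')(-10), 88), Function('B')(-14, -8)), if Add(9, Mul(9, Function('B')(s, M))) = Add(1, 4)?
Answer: Rational(3520, 9) ≈ 391.11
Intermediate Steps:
Function('B')(s, M) = Rational(-4, 9) (Function('B')(s, M) = Add(-1, Mul(Rational(1, 9), Add(1, 4))) = Add(-1, Mul(Rational(1, 9), 5)) = Add(-1, Rational(5, 9)) = Rational(-4, 9))
Mul(Mul(Function('C')(-10), 88), Function('B')(-14, -8)) = Mul(Mul(-10, 88), Rational(-4, 9)) = Mul(-880, Rational(-4, 9)) = Rational(3520, 9)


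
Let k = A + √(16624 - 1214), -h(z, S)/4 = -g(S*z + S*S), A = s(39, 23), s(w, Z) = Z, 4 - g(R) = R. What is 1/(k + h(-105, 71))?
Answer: 1939/18795523 - √15410/93977615 ≈ 0.00010184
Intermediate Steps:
g(R) = 4 - R
A = 23
h(z, S) = 16 - 4*S² - 4*S*z (h(z, S) = -(-4)*(4 - (S*z + S*S)) = -(-4)*(4 - (S*z + S²)) = -(-4)*(4 - (S² + S*z)) = -(-4)*(4 + (-S² - S*z)) = -(-4)*(4 - S² - S*z) = -4*(-4 + S² + S*z) = 16 - 4*S² - 4*S*z)
k = 23 + √15410 (k = 23 + √(16624 - 1214) = 23 + √15410 ≈ 147.14)
1/(k + h(-105, 71)) = 1/((23 + √15410) + (16 - 4*71*(71 - 105))) = 1/((23 + √15410) + (16 - 4*71*(-34))) = 1/((23 + √15410) + (16 + 9656)) = 1/((23 + √15410) + 9672) = 1/(9695 + √15410)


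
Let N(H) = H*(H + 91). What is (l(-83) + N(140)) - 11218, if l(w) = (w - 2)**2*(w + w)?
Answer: -1178228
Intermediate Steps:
N(H) = H*(91 + H)
l(w) = 2*w*(-2 + w)**2 (l(w) = (-2 + w)**2*(2*w) = 2*w*(-2 + w)**2)
(l(-83) + N(140)) - 11218 = (2*(-83)*(-2 - 83)**2 + 140*(91 + 140)) - 11218 = (2*(-83)*(-85)**2 + 140*231) - 11218 = (2*(-83)*7225 + 32340) - 11218 = (-1199350 + 32340) - 11218 = -1167010 - 11218 = -1178228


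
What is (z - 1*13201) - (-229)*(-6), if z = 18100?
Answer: 3525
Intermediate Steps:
(z - 1*13201) - (-229)*(-6) = (18100 - 1*13201) - (-229)*(-6) = (18100 - 13201) - 1*1374 = 4899 - 1374 = 3525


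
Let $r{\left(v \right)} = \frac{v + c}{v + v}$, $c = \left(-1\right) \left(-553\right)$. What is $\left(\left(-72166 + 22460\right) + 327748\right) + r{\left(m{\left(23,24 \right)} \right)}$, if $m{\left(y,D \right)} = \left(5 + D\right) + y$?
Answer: $\frac{28916973}{104} \approx 2.7805 \cdot 10^{5}$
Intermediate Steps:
$c = 553$
$m{\left(y,D \right)} = 5 + D + y$
$r{\left(v \right)} = \frac{553 + v}{2 v}$ ($r{\left(v \right)} = \frac{v + 553}{v + v} = \frac{553 + v}{2 v}$)
$\left(\left(-72166 + 22460\right) + 327748\right) + r{\left(m{\left(23,24 \right)} \right)} = \left(\left(-72166 + 22460\right) + 327748\right) + \frac{553 + \left(5 + 24 + 23\right)}{2 \left(5 + 24 + 23\right)} = \left(-49706 + 327748\right) + \frac{553 + 52}{2 \cdot 52} = 278042 + \frac{1}{2} \cdot \frac{1}{52} \cdot 605 = 278042 + \frac{605}{104} = \frac{28916973}{104}$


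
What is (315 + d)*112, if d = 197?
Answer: 57344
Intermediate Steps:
(315 + d)*112 = (315 + 197)*112 = 512*112 = 57344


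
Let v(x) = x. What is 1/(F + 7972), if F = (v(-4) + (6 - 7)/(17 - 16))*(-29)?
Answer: 1/8117 ≈ 0.00012320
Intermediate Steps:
F = 145 (F = (-4 + (6 - 7)/(17 - 16))*(-29) = (-4 - 1/1)*(-29) = (-4 - 1*1)*(-29) = (-4 - 1)*(-29) = -5*(-29) = 145)
1/(F + 7972) = 1/(145 + 7972) = 1/8117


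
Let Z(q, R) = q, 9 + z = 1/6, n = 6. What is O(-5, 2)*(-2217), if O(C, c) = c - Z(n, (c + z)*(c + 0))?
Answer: 8868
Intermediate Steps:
z = -53/6 (z = -9 + 1/6 = -9 + ⅙ = -53/6 ≈ -8.8333)
O(C, c) = -6 + c (O(C, c) = c - 1*6 = c - 6 = -6 + c)
O(-5, 2)*(-2217) = (-6 + 2)*(-2217) = -4*(-2217) = 8868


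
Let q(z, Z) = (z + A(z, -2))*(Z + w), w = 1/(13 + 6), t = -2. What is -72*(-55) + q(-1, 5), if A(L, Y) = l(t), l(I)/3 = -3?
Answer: 74280/19 ≈ 3909.5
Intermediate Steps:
l(I) = -9 (l(I) = 3*(-3) = -9)
w = 1/19 ≈ 0.052632
A(L, Y) = -9
q(z, Z) = (-9 + z)*(1/19 + Z) (q(z, Z) = (z - 9)*(Z + 1/19) = (-9 + z)*(1/19 + Z))
-72*(-55) + q(-1, 5) = -72*(-55) + (-9/19 - 9*5 + (1/19)*(-1) + 5*(-1)) = 3960 + (-9/19 - 45 - 1/19 - 5) = 3960 - 960/19 = 74280/19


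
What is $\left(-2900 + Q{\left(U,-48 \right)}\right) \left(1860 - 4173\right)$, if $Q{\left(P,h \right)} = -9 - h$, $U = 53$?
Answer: $6617493$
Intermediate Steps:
$\left(-2900 + Q{\left(U,-48 \right)}\right) \left(1860 - 4173\right) = \left(-2900 - -39\right) \left(1860 - 4173\right) = \left(-2900 + \left(-9 + 48\right)\right) \left(-2313\right) = \left(-2900 + 39\right) \left(-2313\right) = \left(-2861\right) \left(-2313\right) = 6617493$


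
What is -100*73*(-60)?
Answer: 438000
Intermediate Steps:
-100*73*(-60) = -7300*(-60) = 438000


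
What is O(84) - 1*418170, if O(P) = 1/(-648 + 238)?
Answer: -171449701/410 ≈ -4.1817e+5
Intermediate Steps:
O(P) = -1/410 (O(P) = 1/(-410) = -1/410)
O(84) - 1*418170 = -1/410 - 1*418170 = -1/410 - 418170 = -171449701/410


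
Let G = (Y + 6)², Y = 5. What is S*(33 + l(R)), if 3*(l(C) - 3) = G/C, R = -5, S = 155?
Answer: 12989/3 ≈ 4329.7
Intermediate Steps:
G = 121 (G = (5 + 6)² = 11² = 121)
l(C) = 3 + 121/(3*C) (l(C) = 3 + (121/C)/3 = 3 + 121/(3*C))
S*(33 + l(R)) = 155*(33 + (3 + (121/3)/(-5))) = 155*(33 + (3 + (121/3)*(-⅕))) = 155*(33 + (3 - 121/15)) = 155*(33 - 76/15) = 155*(419/15) = 12989/3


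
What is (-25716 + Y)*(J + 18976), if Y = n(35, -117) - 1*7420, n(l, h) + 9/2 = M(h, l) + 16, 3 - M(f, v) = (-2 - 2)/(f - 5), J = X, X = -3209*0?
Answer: -38339366576/61 ≈ -6.2851e+8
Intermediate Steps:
X = 0
J = 0
M(f, v) = 3 + 4/(-5 + f) (M(f, v) = 3 - (-2 - 2)/(f - 5) = 3 - (-4)/(-5 + f) = 3 + 4/(-5 + f))
n(l, h) = 23/2 + (-11 + 3*h)/(-5 + h) (n(l, h) = -9/2 + ((-11 + 3*h)/(-5 + h) + 16) = -9/2 + (16 + (-11 + 3*h)/(-5 + h)) = 23/2 + (-11 + 3*h)/(-5 + h))
Y = -903475/122 (Y = (-137 + 29*(-117))/(2*(-5 - 117)) - 1*7420 = (1/2)*(-137 - 3393)/(-122) - 7420 = (1/2)*(-1/122)*(-3530) - 7420 = 1765/122 - 7420 = -903475/122 ≈ -7405.5)
(-25716 + Y)*(J + 18976) = (-25716 - 903475/122)*(0 + 18976) = -4040827/122*18976 = -38339366576/61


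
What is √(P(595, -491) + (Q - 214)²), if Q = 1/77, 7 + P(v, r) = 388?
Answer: √273750478/77 ≈ 214.88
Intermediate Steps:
P(v, r) = 381 (P(v, r) = -7 + 388 = 381)
Q = 1/77 ≈ 0.012987
√(P(595, -491) + (Q - 214)²) = √(381 + (1/77 - 214)²) = √(381 + (-16477/77)²) = √(381 + 271491529/5929) = √(273750478/5929) = √273750478/77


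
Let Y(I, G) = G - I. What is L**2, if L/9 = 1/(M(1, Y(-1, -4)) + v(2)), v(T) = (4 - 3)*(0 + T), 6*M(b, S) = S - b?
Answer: 729/16 ≈ 45.563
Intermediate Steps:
M(b, S) = -b/6 + S/6 (M(b, S) = (S - b)/6 = -b/6 + S/6)
v(T) = T (v(T) = 1*T = T)
L = 27/4 (L = 9/((-1/6*1 + (-4 - 1*(-1))/6) + 2) = 9/((-1/6 + (-4 + 1)/6) + 2) = 9/((-1/6 + (1/6)*(-3)) + 2) = 9/((-1/6 - 1/2) + 2) = 9/(-2/3 + 2) = 9/(4/3) = 9*(3/4) = 27/4 ≈ 6.7500)
L**2 = (27/4)**2 = 729/16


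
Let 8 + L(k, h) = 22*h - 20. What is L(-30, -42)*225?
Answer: -214200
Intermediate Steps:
L(k, h) = -28 + 22*h (L(k, h) = -8 + (22*h - 20) = -8 + (-20 + 22*h) = -28 + 22*h)
L(-30, -42)*225 = (-28 + 22*(-42))*225 = (-28 - 924)*225 = -952*225 = -214200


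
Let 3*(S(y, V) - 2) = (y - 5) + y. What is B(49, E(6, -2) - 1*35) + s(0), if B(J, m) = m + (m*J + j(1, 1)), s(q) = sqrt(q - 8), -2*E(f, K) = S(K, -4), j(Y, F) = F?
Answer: -1724 + 2*I*sqrt(2) ≈ -1724.0 + 2.8284*I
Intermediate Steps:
S(y, V) = 1/3 + 2*y/3 (S(y, V) = 2 + ((y - 5) + y)/3 = 2 + ((-5 + y) + y)/3 = 2 + (-5 + 2*y)/3 = 2 + (-5/3 + 2*y/3) = 1/3 + 2*y/3)
E(f, K) = -1/6 - K/3 (E(f, K) = -(1/3 + 2*K/3)/2 = -1/6 - K/3)
s(q) = sqrt(-8 + q)
B(J, m) = 1 + m + J*m (B(J, m) = m + (m*J + 1) = m + (J*m + 1) = m + (1 + J*m) = 1 + m + J*m)
B(49, E(6, -2) - 1*35) + s(0) = (1 + ((-1/6 - 1/3*(-2)) - 1*35) + 49*((-1/6 - 1/3*(-2)) - 1*35)) + sqrt(-8 + 0) = (1 + ((-1/6 + 2/3) - 35) + 49*((-1/6 + 2/3) - 35)) + sqrt(-8) = (1 + (1/2 - 35) + 49*(1/2 - 35)) + 2*I*sqrt(2) = (1 - 69/2 + 49*(-69/2)) + 2*I*sqrt(2) = (1 - 69/2 - 3381/2) + 2*I*sqrt(2) = -1724 + 2*I*sqrt(2)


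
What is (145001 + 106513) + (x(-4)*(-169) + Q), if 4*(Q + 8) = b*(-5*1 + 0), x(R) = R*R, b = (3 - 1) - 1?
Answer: 995203/4 ≈ 2.4880e+5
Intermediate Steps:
b = 1 (b = 2 - 1 = 1)
x(R) = R²
Q = -37/4 (Q = -8 + (1*(-5*1 + 0))/4 = -8 + (1*(-5 + 0))/4 = -8 + (1*(-5))/4 = -8 + (¼)*(-5) = -8 - 5/4 = -37/4 ≈ -9.2500)
(145001 + 106513) + (x(-4)*(-169) + Q) = (145001 + 106513) + ((-4)²*(-169) - 37/4) = 251514 + (16*(-169) - 37/4) = 251514 + (-2704 - 37/4) = 251514 - 10853/4 = 995203/4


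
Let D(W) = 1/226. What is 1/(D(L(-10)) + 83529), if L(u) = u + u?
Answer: 226/18877555 ≈ 1.1972e-5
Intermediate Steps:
L(u) = 2*u
D(W) = 1/226
1/(D(L(-10)) + 83529) = 1/(1/226 + 83529) = 1/(18877555/226) = 226/18877555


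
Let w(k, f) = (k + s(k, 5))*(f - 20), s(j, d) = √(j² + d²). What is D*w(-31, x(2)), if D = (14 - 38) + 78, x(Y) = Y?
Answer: 30132 - 972*√986 ≈ -389.42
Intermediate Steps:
s(j, d) = √(d² + j²)
w(k, f) = (-20 + f)*(k + √(25 + k²)) (w(k, f) = (k + √(5² + k²))*(f - 20) = (k + √(25 + k²))*(-20 + f) = (-20 + f)*(k + √(25 + k²)))
D = 54 (D = -24 + 78 = 54)
D*w(-31, x(2)) = 54*(-20*(-31) - 20*√(25 + (-31)²) + 2*(-31) + 2*√(25 + (-31)²)) = 54*(620 - 20*√(25 + 961) - 62 + 2*√(25 + 961)) = 54*(620 - 20*√986 - 62 + 2*√986) = 54*(558 - 18*√986) = 30132 - 972*√986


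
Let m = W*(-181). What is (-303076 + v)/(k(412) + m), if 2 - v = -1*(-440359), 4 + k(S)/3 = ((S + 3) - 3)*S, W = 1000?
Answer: -743433/328220 ≈ -2.2650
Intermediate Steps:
k(S) = -12 + 3*S**2 (k(S) = -12 + 3*(((S + 3) - 3)*S) = -12 + 3*(((3 + S) - 3)*S) = -12 + 3*(S*S) = -12 + 3*S**2)
m = -181000 (m = 1000*(-181) = -181000)
v = -440357 (v = 2 - (-1)*(-440359) = 2 - 1*440359 = 2 - 440359 = -440357)
(-303076 + v)/(k(412) + m) = (-303076 - 440357)/((-12 + 3*412**2) - 181000) = -743433/((-12 + 3*169744) - 181000) = -743433/((-12 + 509232) - 181000) = -743433/(509220 - 181000) = -743433/328220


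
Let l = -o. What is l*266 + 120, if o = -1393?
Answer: 370658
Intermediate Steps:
l = 1393 (l = -1*(-1393) = 1393)
l*266 + 120 = 1393*266 + 120 = 370538 + 120 = 370658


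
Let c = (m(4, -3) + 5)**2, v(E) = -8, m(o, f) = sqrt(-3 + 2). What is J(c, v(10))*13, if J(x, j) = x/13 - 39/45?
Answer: 191/15 + 10*I ≈ 12.733 + 10.0*I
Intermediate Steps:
m(o, f) = I (m(o, f) = sqrt(-1) = I)
c = (5 + I)**2 (c = (I + 5)**2 = (5 + I)**2 ≈ 24.0 + 10.0*I)
J(x, j) = -13/15 + x/13 (J(x, j) = x*(1/13) - 39*1/45 = x/13 - 13/15 = -13/15 + x/13)
J(c, v(10))*13 = (-13/15 + (5 + I)**2/13)*13 = -169/15 + (5 + I)**2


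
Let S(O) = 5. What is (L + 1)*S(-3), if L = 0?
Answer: 5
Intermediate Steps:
(L + 1)*S(-3) = (0 + 1)*5 = 1*5 = 5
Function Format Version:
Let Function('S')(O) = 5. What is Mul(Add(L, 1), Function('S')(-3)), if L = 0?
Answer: 5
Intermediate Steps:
Mul(Add(L, 1), Function('S')(-3)) = Mul(Add(0, 1), 5) = Mul(1, 5) = 5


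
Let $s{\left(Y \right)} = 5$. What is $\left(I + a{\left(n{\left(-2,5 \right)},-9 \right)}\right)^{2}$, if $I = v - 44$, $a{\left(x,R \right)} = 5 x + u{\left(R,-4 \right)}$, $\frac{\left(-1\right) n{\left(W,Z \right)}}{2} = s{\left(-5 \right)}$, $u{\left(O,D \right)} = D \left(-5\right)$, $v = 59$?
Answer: $225$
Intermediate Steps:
$u{\left(O,D \right)} = - 5 D$
$n{\left(W,Z \right)} = -10$ ($n{\left(W,Z \right)} = \left(-2\right) 5 = -10$)
$a{\left(x,R \right)} = 20 + 5 x$ ($a{\left(x,R \right)} = 5 x - -20 = 5 x + 20 = 20 + 5 x$)
$I = 15$ ($I = 59 - 44 = 15$)
$\left(I + a{\left(n{\left(-2,5 \right)},-9 \right)}\right)^{2} = \left(15 + \left(20 + 5 \left(-10\right)\right)\right)^{2} = \left(15 + \left(20 - 50\right)\right)^{2} = \left(15 - 30\right)^{2} = \left(-15\right)^{2} = 225$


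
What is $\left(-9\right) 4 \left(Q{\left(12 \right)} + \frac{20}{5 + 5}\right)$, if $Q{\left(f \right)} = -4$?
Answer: $72$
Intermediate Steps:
$\left(-9\right) 4 \left(Q{\left(12 \right)} + \frac{20}{5 + 5}\right) = \left(-9\right) 4 \left(-4 + \frac{20}{5 + 5}\right) = - 36 \left(-4 + \frac{20}{10}\right) = - 36 \left(-4 + 20 \cdot \frac{1}{10}\right) = - 36 \left(-4 + 2\right) = \left(-36\right) \left(-2\right) = 72$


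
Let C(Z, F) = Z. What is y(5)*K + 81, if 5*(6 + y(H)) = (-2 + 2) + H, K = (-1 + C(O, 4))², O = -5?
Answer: -99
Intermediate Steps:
K = 36 (K = (-1 - 5)² = (-6)² = 36)
y(H) = -6 + H/5 (y(H) = -6 + ((-2 + 2) + H)/5 = -6 + (0 + H)/5 = -6 + H/5)
y(5)*K + 81 = (-6 + (⅕)*5)*36 + 81 = (-6 + 1)*36 + 81 = -5*36 + 81 = -180 + 81 = -99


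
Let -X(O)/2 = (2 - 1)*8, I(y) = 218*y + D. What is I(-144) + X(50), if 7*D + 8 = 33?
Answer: -219831/7 ≈ -31404.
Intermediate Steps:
D = 25/7 (D = -8/7 + (⅐)*33 = -8/7 + 33/7 = 25/7 ≈ 3.5714)
I(y) = 25/7 + 218*y (I(y) = 218*y + 25/7 = 25/7 + 218*y)
X(O) = -16 (X(O) = -2*(2 - 1)*8 = -2*8 = -16)
I(-144) + X(50) = (25/7 + 218*(-144)) - 16 = (25/7 - 31392) - 16 = -219719/7 - 16 = -219831/7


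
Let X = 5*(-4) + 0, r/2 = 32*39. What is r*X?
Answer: -49920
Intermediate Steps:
r = 2496 (r = 2*(32*39) = 2*1248 = 2496)
X = -20 (X = -20 + 0 = -20)
r*X = 2496*(-20) = -49920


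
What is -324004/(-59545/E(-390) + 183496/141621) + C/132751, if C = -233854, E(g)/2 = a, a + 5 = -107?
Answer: -1366451210910148262/1124922090555299 ≈ -1214.7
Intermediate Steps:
a = -112 (a = -5 - 107 = -112)
E(g) = -224 (E(g) = 2*(-112) = -224)
-324004/(-59545/E(-390) + 183496/141621) + C/132751 = -324004/(-59545/(-224) + 183496/141621) - 233854/132751 = -324004/(-59545*(-1/224) + 183496*(1/141621)) - 233854*1/132751 = -324004/(59545/224 + 183496/141621) - 233854/132751 = -324004/8473925549/31723104 - 233854/132751 = -324004*31723104/8473925549 - 233854/132751 = -10278412588416/8473925549 - 233854/132751 = -1366451210910148262/1124922090555299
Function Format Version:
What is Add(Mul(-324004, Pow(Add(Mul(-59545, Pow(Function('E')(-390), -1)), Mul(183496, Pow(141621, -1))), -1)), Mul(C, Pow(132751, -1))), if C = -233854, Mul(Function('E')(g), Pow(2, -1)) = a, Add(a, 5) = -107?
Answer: Rational(-1366451210910148262, 1124922090555299) ≈ -1214.7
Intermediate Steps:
a = -112 (a = Add(-5, -107) = -112)
Function('E')(g) = -224 (Function('E')(g) = Mul(2, -112) = -224)
Add(Mul(-324004, Pow(Add(Mul(-59545, Pow(Function('E')(-390), -1)), Mul(183496, Pow(141621, -1))), -1)), Mul(C, Pow(132751, -1))) = Add(Mul(-324004, Pow(Add(Mul(-59545, Pow(-224, -1)), Mul(183496, Pow(141621, -1))), -1)), Mul(-233854, Pow(132751, -1))) = Add(Mul(-324004, Pow(Add(Mul(-59545, Rational(-1, 224)), Mul(183496, Rational(1, 141621))), -1)), Mul(-233854, Rational(1, 132751))) = Add(Mul(-324004, Pow(Add(Rational(59545, 224), Rational(183496, 141621)), -1)), Rational(-233854, 132751)) = Add(Mul(-324004, Pow(Rational(8473925549, 31723104), -1)), Rational(-233854, 132751)) = Add(Mul(-324004, Rational(31723104, 8473925549)), Rational(-233854, 132751)) = Add(Rational(-10278412588416, 8473925549), Rational(-233854, 132751)) = Rational(-1366451210910148262, 1124922090555299)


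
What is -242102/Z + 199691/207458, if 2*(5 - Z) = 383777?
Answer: 177086809429/79615534286 ≈ 2.2243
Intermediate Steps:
Z = -383767/2 (Z = 5 - ½*383777 = 5 - 383777/2 = -383767/2 ≈ -1.9188e+5)
-242102/Z + 199691/207458 = -242102/(-383767/2) + 199691/207458 = -242102*(-2/383767) + 199691*(1/207458) = 484204/383767 + 199691/207458 = 177086809429/79615534286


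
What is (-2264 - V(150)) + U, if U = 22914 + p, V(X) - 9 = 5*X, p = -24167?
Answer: -4276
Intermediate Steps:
V(X) = 9 + 5*X
U = -1253 (U = 22914 - 24167 = -1253)
(-2264 - V(150)) + U = (-2264 - (9 + 5*150)) - 1253 = (-2264 - (9 + 750)) - 1253 = (-2264 - 1*759) - 1253 = (-2264 - 759) - 1253 = -3023 - 1253 = -4276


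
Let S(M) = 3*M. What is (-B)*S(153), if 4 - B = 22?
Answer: 8262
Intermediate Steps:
B = -18 (B = 4 - 1*22 = 4 - 22 = -18)
(-B)*S(153) = (-1*(-18))*(3*153) = 18*459 = 8262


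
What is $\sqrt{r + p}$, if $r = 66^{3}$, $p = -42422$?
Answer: $\sqrt{245074} \approx 495.05$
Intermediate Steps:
$r = 287496$
$\sqrt{r + p} = \sqrt{287496 - 42422} = \sqrt{245074}$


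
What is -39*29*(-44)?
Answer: 49764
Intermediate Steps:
-39*29*(-44) = -1131*(-44) = 49764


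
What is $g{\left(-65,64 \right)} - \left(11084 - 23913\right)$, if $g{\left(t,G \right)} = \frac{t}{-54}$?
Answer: $\frac{692831}{54} \approx 12830.0$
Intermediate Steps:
$g{\left(t,G \right)} = - \frac{t}{54}$ ($g{\left(t,G \right)} = t \left(- \frac{1}{54}\right) = - \frac{t}{54}$)
$g{\left(-65,64 \right)} - \left(11084 - 23913\right) = \left(- \frac{1}{54}\right) \left(-65\right) - \left(11084 - 23913\right) = \frac{65}{54} - -12829 = \frac{65}{54} + 12829 = \frac{692831}{54}$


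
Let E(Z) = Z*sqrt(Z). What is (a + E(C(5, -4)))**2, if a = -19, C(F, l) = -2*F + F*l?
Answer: -26639 + 1140*I*sqrt(30) ≈ -26639.0 + 6244.0*I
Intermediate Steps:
E(Z) = Z**(3/2)
(a + E(C(5, -4)))**2 = (-19 + (5*(-2 - 4))**(3/2))**2 = (-19 + (5*(-6))**(3/2))**2 = (-19 + (-30)**(3/2))**2 = (-19 - 30*I*sqrt(30))**2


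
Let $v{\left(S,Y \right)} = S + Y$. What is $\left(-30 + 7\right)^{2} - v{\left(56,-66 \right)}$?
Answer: $539$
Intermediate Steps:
$\left(-30 + 7\right)^{2} - v{\left(56,-66 \right)} = \left(-30 + 7\right)^{2} - \left(56 - 66\right) = \left(-23\right)^{2} - -10 = 529 + 10 = 539$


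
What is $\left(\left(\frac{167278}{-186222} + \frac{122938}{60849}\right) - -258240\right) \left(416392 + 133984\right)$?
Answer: $\frac{268421976106522825864}{1888570413} \approx 1.4213 \cdot 10^{11}$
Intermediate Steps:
$\left(\left(\frac{167278}{-186222} + \frac{122938}{60849}\right) - -258240\right) \left(416392 + 133984\right) = \left(\left(167278 \left(- \frac{1}{186222}\right) + 122938 \cdot \frac{1}{60849}\right) + 258240\right) 550376 = \left(\left(- \frac{83639}{93111} + \frac{122938}{60849}\right) + 258240\right) 550376 = \left(\frac{2119176869}{1888570413} + 258240\right) 550376 = \frac{487706542629989}{1888570413} \cdot 550376 = \frac{268421976106522825864}{1888570413}$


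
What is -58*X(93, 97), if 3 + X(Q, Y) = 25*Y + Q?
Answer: -145870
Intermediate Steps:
X(Q, Y) = -3 + Q + 25*Y (X(Q, Y) = -3 + (25*Y + Q) = -3 + (Q + 25*Y) = -3 + Q + 25*Y)
-58*X(93, 97) = -58*(-3 + 93 + 25*97) = -58*(-3 + 93 + 2425) = -58*2515 = -145870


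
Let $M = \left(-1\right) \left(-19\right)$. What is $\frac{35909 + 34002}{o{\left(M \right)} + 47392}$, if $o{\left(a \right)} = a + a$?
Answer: $\frac{69911}{47430} \approx 1.474$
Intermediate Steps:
$M = 19$
$o{\left(a \right)} = 2 a$
$\frac{35909 + 34002}{o{\left(M \right)} + 47392} = \frac{35909 + 34002}{2 \cdot 19 + 47392} = \frac{69911}{38 + 47392} = \frac{69911}{47430}$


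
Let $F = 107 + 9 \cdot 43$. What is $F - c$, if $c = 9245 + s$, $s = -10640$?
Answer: $1889$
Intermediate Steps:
$F = 494$ ($F = 107 + 387 = 494$)
$c = -1395$ ($c = 9245 - 10640 = -1395$)
$F - c = 494 - -1395 = 494 + 1395 = 1889$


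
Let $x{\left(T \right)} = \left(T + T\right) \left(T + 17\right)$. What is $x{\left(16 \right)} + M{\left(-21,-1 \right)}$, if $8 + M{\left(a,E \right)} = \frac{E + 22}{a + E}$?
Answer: $\frac{23035}{22} \approx 1047.0$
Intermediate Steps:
$M{\left(a,E \right)} = -8 + \frac{22 + E}{E + a}$ ($M{\left(a,E \right)} = -8 + \frac{E + 22}{a + E} = -8 + \frac{22 + E}{E + a}$)
$x{\left(T \right)} = 2 T \left(17 + T\right)$
$x{\left(16 \right)} + M{\left(-21,-1 \right)} = 2 \cdot 16 \left(17 + 16\right) + \frac{22 - -168 - -7}{-1 - 21} = 2 \cdot 16 \cdot 33 + \frac{22 + 168 + 7}{-22} = 1056 - \frac{197}{22} = \frac{23035}{22}$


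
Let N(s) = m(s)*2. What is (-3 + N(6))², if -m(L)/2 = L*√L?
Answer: 3465 + 144*√6 ≈ 3817.7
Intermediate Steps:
m(L) = -2*L^(3/2) (m(L) = -2*L*√L = -2*L^(3/2))
N(s) = -4*s^(3/2) (N(s) = -2*s^(3/2)*2 = -4*s^(3/2))
(-3 + N(6))² = (-3 - 24*√6)²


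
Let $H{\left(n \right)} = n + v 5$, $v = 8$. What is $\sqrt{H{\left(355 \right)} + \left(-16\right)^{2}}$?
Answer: $\sqrt{651} \approx 25.515$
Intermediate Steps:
$H{\left(n \right)} = 40 + n$ ($H{\left(n \right)} = n + 8 \cdot 5 = n + 40 = 40 + n$)
$\sqrt{H{\left(355 \right)} + \left(-16\right)^{2}} = \sqrt{\left(40 + 355\right) + \left(-16\right)^{2}} = \sqrt{395 + 256} = \sqrt{651}$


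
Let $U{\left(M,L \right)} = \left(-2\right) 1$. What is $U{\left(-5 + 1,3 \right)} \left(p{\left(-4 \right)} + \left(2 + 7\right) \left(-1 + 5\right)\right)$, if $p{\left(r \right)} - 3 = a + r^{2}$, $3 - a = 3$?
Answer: $-110$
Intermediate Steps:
$U{\left(M,L \right)} = -2$
$a = 0$ ($a = 3 - 3 = 0$)
$p{\left(r \right)} = 3 + r^{2}$ ($p{\left(r \right)} = 3 + \left(0 + r^{2}\right) = 3 + r^{2}$)
$U{\left(-5 + 1,3 \right)} \left(p{\left(-4 \right)} + \left(2 + 7\right) \left(-1 + 5\right)\right) = - 2 \left(\left(3 + \left(-4\right)^{2}\right) + \left(2 + 7\right) \left(-1 + 5\right)\right) = - 2 \left(\left(3 + 16\right) + 9 \cdot 4\right) = - 2 \left(19 + 36\right) = \left(-2\right) 55 = -110$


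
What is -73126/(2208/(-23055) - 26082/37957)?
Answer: 10665410463835/114188261 ≈ 93402.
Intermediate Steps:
-73126/(2208/(-23055) - 26082/37957) = -73126/(2208*(-1/23055) - 26082*1/37957) = -73126/(-736/7685 - 26082/37957) = -73126/(-228376522/291699545) = -73126*(-291699545/228376522) = 10665410463835/114188261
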